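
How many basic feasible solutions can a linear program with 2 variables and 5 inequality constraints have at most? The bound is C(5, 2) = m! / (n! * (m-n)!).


Each vertex corresponds to some choice of n active constraints out of m, so the number of vertices is at most C(m, n) = m! / (n!(m-n)!).
m = 5, n = 2
Numerator: 5 * 4
Denominator: 2! = 2
C(5, 2) = 10


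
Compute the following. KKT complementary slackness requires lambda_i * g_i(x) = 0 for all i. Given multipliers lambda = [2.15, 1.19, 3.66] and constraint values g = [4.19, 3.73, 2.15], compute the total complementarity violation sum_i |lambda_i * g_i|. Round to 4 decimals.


KKT complementary slackness check:
lambda_1 * g_1 = 2.15 * 4.19 = 9.0085
lambda_2 * g_2 = 1.19 * 3.73 = 4.4387
lambda_3 * g_3 = 3.66 * 2.15 = 7.869
Total violation = 9.0085 + 4.4387 + 7.869 = 21.3162


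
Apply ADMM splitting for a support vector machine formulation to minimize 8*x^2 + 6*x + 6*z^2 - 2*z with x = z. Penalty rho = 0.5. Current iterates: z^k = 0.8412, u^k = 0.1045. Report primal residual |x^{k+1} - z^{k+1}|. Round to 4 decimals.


ADMM iteration with rho = 0.5, z^k = 0.8412, u^k = 0.1045
Step 1: x-update.
Minimize 8*x^2 + 6*x + (0.5/2)*(x - 0.8412 + 0.1045)^2
FOC: (2*8 + 0.5)*x = -6 + 0.5*(0.8412 - 0.1045)
x^{k+1} = -0.3413
Step 2: z-update.
Minimize 6*z^2 - 2*z + (0.5/2)*(-0.3413 - z + 0.1045)^2
FOC: (2*6 + 0.5)*z = 2 + 0.5*(-0.3413 + 0.1045)
z^{k+1} = 0.1505
Step 3: u-update.
u^{k+1} = 0.1045 - 0.3413 - 0.1505 = -0.3873
Step 4: Primal residual = |-0.3413 - 0.1505| = 0.4918


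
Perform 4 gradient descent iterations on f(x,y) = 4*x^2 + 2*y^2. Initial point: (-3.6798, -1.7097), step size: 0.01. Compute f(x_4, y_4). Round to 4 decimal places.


Gradient descent on f(x,y) = 4*x^2 + 2*y^2.
Starting point: (-3.6798, -1.7097), alpha = 0.01
Step 1: grad_x = 2*4*-3.6798 = -29.4384, grad_y = 2*2*-1.7097 = -6.8388
  x_1 = -3.6798 - 0.01*-29.4384 = -3.3854
  y_1 = -1.7097 - 0.01*-6.8388 = -1.6413
Step 2: grad_x = 2*4*-3.3854 = -27.0833, grad_y = 2*2*-1.6413 = -6.5652
  x_2 = -3.3854 - 0.01*-27.0833 = -3.1146
  y_2 = -1.6413 - 0.01*-6.5652 = -1.5757
Step 3: grad_x = 2*4*-3.1146 = -24.9167, grad_y = 2*2*-1.5757 = -6.3026
  x_3 = -3.1146 - 0.01*-24.9167 = -2.8654
  y_3 = -1.5757 - 0.01*-6.3026 = -1.5126
Step 4: grad_x = 2*4*-2.8654 = -22.9233, grad_y = 2*2*-1.5126 = -6.0505
  x_4 = -2.8654 - 0.01*-22.9233 = -2.6362
  y_4 = -1.5126 - 0.01*-6.0505 = -1.4521
f(-2.6362, -1.4521) = 4*(-2.6362)^2 + 2*(-1.4521)^2 = 32.0152


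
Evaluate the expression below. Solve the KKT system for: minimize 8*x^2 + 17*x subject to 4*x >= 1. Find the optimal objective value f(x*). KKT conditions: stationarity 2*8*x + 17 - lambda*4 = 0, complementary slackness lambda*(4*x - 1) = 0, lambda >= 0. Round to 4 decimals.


Step 1: Try lambda = 0 (constraint inactive).
x_unc = -17/(2*8) = -1.0625
Check: 4*-1.0625 = -4.25 < 1 -- violated!
Step 2: Constraint must be active: 4*x = 1
x* = 1/4 = 0.25
lambda = (2*8*0.25 + 17)/4 = 5.25
Step 3: Compute optimal value.
f(x*) = 8*0.25^2 + 17*0.25 = 4.75


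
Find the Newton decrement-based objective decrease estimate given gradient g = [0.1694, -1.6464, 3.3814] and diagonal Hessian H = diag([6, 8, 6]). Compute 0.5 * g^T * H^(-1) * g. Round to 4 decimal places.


Step 1: H is diagonal, so H^(-1) * g = [0.0282, -0.2058, 0.5636].
Step 2: g^T H^(-1) g = sum_i g_i^2 / H_ii
  = (0.1694)^2/6 + (-1.6464)^2/8 + (3.3814)^2/6
  = 0.0048 + 0.3388 + 1.9056 = 2.2493
Step 3: Objective decrease = 0.5 * g^T H^(-1) g = 1.1246


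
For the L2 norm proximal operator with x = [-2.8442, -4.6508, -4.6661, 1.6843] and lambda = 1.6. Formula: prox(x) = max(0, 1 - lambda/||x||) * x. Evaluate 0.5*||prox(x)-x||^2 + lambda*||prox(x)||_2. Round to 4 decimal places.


Step 1: Compute ||x||.
||x|| = 7.3708
Step 2: Compute scaling factor.
scale = max(0, 1 - 1.6/7.3708) = 0.7829
Step 3: prox(x) = [-2.2268, -3.6412, -3.6532, 1.3187]
||prox(x)|| = 5.7708
Step 4: Proximal objective.
0.5*||prox-x||^2 = 1.28
lambda*||prox|| = 9.2333
Total = 10.5133


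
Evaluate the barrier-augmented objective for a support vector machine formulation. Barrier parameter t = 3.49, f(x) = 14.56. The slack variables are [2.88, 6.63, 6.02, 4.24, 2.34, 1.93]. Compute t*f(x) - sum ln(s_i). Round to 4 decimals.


Step 1: Compute log-barrier.
ln values: [1.0578, 1.8916, 1.7951, 1.4446, 0.8502, 0.6575]
phi = -(1.0578 + 1.8916 + 1.7951 + 1.4446 + 0.8502 + 0.6575) = -7.6967
Step 2: Compute augmented objective.
t*f(x) = 3.49*14.56 = 50.8144
Total = 50.8144 - 7.6967 = 43.1177


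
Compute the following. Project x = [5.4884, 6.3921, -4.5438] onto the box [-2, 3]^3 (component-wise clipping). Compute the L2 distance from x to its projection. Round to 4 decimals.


Project each component onto [-2, 3].
clip(5.4884) = 3.0, clip(6.3921) = 3.0, clip(-4.5438) = -2.0
Projection = [3.0, 3.0, -2.0]
Squared diffs: [6.1921, 11.5063, 6.4709]
Distance = sqrt(24.1693) = 4.9162


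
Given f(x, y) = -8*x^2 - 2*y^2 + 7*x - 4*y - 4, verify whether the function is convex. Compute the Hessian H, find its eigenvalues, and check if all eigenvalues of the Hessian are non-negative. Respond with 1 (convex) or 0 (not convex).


The Hessian of f(x,y) = -8*x^2 - 2*y^2 + 7*x - 4*y - 4 is:
H = [[-16, 0], [0, -4]]
Trace = -16 - 4 = -20
Determinant = -16*-4 - (0)^2 = 64
Discriminant = (-20)^2 - 4*64 = 144.0
Eigenvalues: lambda_1 = -16.0, lambda_2 = -4.0
The function is not convex.

0


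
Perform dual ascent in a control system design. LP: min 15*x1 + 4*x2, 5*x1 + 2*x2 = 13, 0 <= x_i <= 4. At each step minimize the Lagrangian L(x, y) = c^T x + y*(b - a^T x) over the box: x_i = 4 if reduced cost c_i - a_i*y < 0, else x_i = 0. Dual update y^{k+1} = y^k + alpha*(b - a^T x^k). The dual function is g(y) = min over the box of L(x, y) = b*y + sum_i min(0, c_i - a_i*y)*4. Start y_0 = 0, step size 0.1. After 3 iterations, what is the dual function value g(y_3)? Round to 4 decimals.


Dual ascent for LP: min 15*x1 + 4*x2, 5*x1 + 2*x2 = 13, 0 <= x_i <= 4
Step 1: y^k = 0.0, reduced costs: (15.0, 4.0)
  x^k = (0.0, 0.0), subgradient = b - a^T x = 13.0
  y^{k+1} = 0.0 + 0.1*13.0 = 1.3
Step 2: y^k = 1.3, reduced costs: (8.5, 1.4)
  x^k = (0.0, 0.0), subgradient = b - a^T x = 13.0
  y^{k+1} = 1.3 + 0.1*13.0 = 2.6
Step 3: y^k = 2.6, reduced costs: (2.0, -1.2)
  x^k = (0.0, 4.0), subgradient = b - a^T x = 5.0
  y^{k+1} = 2.6 + 0.1*5.0 = 3.1
Dual objective at y_3 = 3.1: reduced costs (-0.5, -2.2), box minimizer x = (4.0, 4.0)
g(y_3) = b*y + (c1 - a1*y)*x1 + (c2 - a2*y)*x2 = 13*3.1 + (-0.5)*4.0 + (-2.2)*4.0 = 40.3 - 2.0 - 8.8 = 29.5


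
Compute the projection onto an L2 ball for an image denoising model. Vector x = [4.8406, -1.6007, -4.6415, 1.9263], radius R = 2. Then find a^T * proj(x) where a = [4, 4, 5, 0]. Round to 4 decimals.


Step 1: Compute ||x|| (intermediates to 6 decimals).
||x|| = sqrt(4.8406^2 + (-1.6007)^2 + (-4.6415)^2 + 1.9263^2) = 7.158757
Step 2: Project.
Since ||x|| > R, scale = R/||x|| = 2/7.158757 = 0.279378, proj(x) = scale * x
proj(x) = [1.352357, -0.4472, -1.296733, 0.538166]
Step 3: Dot product.
a^T * proj(x) = 4*1.352357 + 4*(-0.4472) + 5*(-1.296733) + 0*0.538166 = -2.863


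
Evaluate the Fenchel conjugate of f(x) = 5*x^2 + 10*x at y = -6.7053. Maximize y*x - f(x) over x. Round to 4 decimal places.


f*(y) = sup_x {y*x - a*x^2 - b*x} = sup_x {(y-b)*x - a*x^2}
FOC: (y - b) - 2a*x = 0 => x* = (y - b)/(2a)
x* = (-6.7053 - 10)/(2*5) = -1.6705
f*(-6.7053) = (y-b)^2/(4a) = (-6.7053 - 10)^2/(4*5)
= 279.067/20 = 13.9534


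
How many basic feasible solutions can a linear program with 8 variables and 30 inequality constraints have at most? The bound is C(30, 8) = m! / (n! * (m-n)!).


Each vertex corresponds to some choice of n active constraints out of m, so the number of vertices is at most C(m, n) = m! / (n!(m-n)!).
m = 30, n = 8
Numerator: 30 * 29 * 28 * 27 * 26 * 25 * 24 * 23
Denominator: 8! = 40320
C(30, 8) = 5852925


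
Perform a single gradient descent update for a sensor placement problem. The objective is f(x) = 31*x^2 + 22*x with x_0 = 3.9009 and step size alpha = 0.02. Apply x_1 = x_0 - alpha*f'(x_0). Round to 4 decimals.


We compute the gradient at x_0 and apply the update.
f'(x) = 62*x + 22
f'(3.9009) = 62*3.9009 + 22 = 263.8558
x_1 = 3.9009 - 0.02*263.8558 = -1.3762


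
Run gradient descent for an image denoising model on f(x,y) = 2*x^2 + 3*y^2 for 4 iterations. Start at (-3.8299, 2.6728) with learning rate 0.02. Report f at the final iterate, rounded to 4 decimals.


Gradient descent on f(x,y) = 2*x^2 + 3*y^2.
Starting point: (-3.8299, 2.6728), alpha = 0.02
Step 1: grad_x = 2*2*-3.8299 = -15.3196, grad_y = 2*3*2.6728 = 16.0368
  x_1 = -3.8299 - 0.02*-15.3196 = -3.5235
  y_1 = 2.6728 - 0.02*16.0368 = 2.3521
Step 2: grad_x = 2*2*-3.5235 = -14.094, grad_y = 2*3*2.3521 = 14.1124
  x_2 = -3.5235 - 0.02*-14.094 = -3.2416
  y_2 = 2.3521 - 0.02*14.1124 = 2.0698
Step 3: grad_x = 2*2*-3.2416 = -12.9665, grad_y = 2*3*2.0698 = 12.4189
  x_3 = -3.2416 - 0.02*-12.9665 = -2.9823
  y_3 = 2.0698 - 0.02*12.4189 = 1.8214
Step 4: grad_x = 2*2*-2.9823 = -11.9292, grad_y = 2*3*1.8214 = 10.9286
  x_4 = -2.9823 - 0.02*-11.9292 = -2.7437
  y_4 = 1.8214 - 0.02*10.9286 = 1.6029
f(-2.7437, 1.6029) = 2*(-2.7437)^2 + 3*1.6029^2 = 22.7635


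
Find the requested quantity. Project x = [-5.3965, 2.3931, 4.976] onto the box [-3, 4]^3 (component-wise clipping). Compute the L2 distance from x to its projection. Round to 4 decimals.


Project each component onto [-3, 4].
clip(-5.3965) = -3.0, clip(2.3931) = 2.3931, clip(4.976) = 4.0
Projection = [-3.0, 2.3931, 4.0]
Squared diffs: [5.7432, 0.0, 0.9526]
Distance = sqrt(6.6958) = 2.5876


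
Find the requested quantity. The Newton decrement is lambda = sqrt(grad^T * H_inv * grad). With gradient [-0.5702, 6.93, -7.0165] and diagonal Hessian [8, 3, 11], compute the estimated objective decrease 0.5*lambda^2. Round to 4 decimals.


Step 1: H is diagonal, so H^(-1) * g = [-0.0713, 2.31, -0.6379].
Step 2: g^T H^(-1) g = sum_i g_i^2 / H_ii
  = (-0.5702)^2/8 + (6.93)^2/3 + (-7.0165)^2/11
  = 0.0406 + 16.0083 + 4.4756 = 20.5245
Step 3: Objective decrease = 0.5 * g^T H^(-1) g = 10.2623


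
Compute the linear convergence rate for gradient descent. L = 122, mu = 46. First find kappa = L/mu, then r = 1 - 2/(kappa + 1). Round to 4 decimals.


Step 1: Compute the condition number.
kappa = L/mu = 122/46 = 2.6522
Step 2: Compute the convergence rate.
r = 1 - 2/(kappa + 1) = 1 - 2*mu/(L + mu) = (L - mu)/(L + mu) = 76/168 = 0.4524


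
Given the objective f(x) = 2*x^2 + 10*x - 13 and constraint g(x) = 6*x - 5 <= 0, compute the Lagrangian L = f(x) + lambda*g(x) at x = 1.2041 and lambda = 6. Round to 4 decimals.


Step 1: Evaluate f(x).
f(1.2041) = 2*1.2041^2 + 10*1.2041 - 13 = 1.9407
Step 2: Evaluate g(x).
g(1.2041) = 6*1.2041 - 5 = 2.2246
Step 3: Compute Lagrangian.
L = 1.9407 + 6*2.2246 = 15.2883


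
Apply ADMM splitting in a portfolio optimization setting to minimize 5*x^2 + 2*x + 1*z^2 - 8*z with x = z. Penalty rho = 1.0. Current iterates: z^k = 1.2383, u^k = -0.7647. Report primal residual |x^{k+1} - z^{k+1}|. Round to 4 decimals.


ADMM iteration with rho = 1.0, z^k = 1.2383, u^k = -0.7647
Step 1: x-update.
Minimize 5*x^2 + 2*x + (1.0/2)*(x - 1.2383 - 0.7647)^2
FOC: (2*5 + 1.0)*x = -2 + 1.0*(1.2383 + 0.7647)
x^{k+1} = 0.0003
Step 2: z-update.
Minimize 1*z^2 - 8*z + (1.0/2)*(0.0003 - z - 0.7647)^2
FOC: (2*1 + 1.0)*z = 8 + 1.0*(0.0003 - 0.7647)
z^{k+1} = 2.4119
Step 3: u-update.
u^{k+1} = -0.7647 + 0.0003 - 2.4119 = -3.1763
Step 4: Primal residual = |0.0003 - 2.4119| = 2.4116


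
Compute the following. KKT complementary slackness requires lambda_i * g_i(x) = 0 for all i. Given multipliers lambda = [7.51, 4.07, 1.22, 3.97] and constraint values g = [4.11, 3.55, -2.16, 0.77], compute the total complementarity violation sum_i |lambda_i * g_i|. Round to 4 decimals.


KKT complementary slackness check:
lambda_1 * g_1 = 7.51 * 4.11 = 30.8661
lambda_2 * g_2 = 4.07 * 3.55 = 14.4485
lambda_3 * g_3 = 1.22 * -2.16 = -2.6352
lambda_4 * g_4 = 3.97 * 0.77 = 3.0569
Total violation = 30.8661 + 14.4485 + 2.6352 + 3.0569 = 51.0067


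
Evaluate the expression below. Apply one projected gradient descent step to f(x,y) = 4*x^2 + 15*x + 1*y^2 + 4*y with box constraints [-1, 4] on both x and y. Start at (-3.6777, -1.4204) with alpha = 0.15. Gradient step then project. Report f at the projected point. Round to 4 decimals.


Step 1: Compute gradient at (-3.6777, -1.4204).
grad_x = 2*4*-3.6777 + 15 = -14.4216
grad_y = 2*1*-1.4204 + 4 = 1.1592
Step 2: Gradient step.
x_raw = -3.6777 - 0.15*-14.4216 = -1.5145
y_raw = -1.4204 - 0.15*1.1592 = -1.5943
Step 3: Project onto [-1, 4].
x_proj = clip(-1.5145) = -1.0
y_proj = clip(-1.5943) = -1.0
Step 4: Evaluate f.
f(-1.0, -1.0) = -14.0


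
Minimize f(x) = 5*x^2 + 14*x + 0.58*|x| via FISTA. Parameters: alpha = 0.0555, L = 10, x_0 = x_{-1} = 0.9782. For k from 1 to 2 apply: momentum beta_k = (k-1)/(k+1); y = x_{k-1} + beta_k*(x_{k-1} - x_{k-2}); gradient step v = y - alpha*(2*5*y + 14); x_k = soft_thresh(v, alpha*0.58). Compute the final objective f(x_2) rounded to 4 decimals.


FISTA on f(x) = 5*x^2 + 14*x + 0.58*|x|
L = 10, alpha = 0.0555
Iteration 1: beta = 0.0, y = 0.9782 + 0.0*(0.9782 - 0.9782) = 0.9782
  grad(y) = 23.782, v = y - alpha*grad = -0.3417
  prox(v) = soft_thresh(-0.3417, 0.0322) = -0.3095
Iteration 2: beta = 0.3333, y = -0.3095 + 0.3333*(-0.3095 - 0.9782) = -0.7387
  grad(y) = 6.6125, v = y - alpha*grad = -1.1057
  prox(v) = soft_thresh(-1.1057, 0.0322) = -1.0736
f(x_2) = 5*(-1.0736)^2 + 14*(-1.0736) + 0.58*|-1.0736| = -8.6445


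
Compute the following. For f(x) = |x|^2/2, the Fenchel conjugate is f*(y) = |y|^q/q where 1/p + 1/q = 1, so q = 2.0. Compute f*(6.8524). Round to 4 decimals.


The conjugate exponent q satisfies 1/p + 1/q = 1.
p = 2, so q = 2/(2 - 1) = 2.0
|y|^q = 6.8524^2.0 = 46.9554
f*(6.8524) = 46.9554 / 2.0 = 23.4777


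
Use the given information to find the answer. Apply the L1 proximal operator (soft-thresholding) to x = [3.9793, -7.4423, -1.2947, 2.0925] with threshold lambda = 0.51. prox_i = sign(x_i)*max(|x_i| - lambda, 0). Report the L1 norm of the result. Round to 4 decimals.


Soft-thresholding with lambda = 0.51:
prox(3.9793) = sign(3.9793)*max(|3.9793| - 0.51, 0) = 3.4693
prox(-7.4423) = sign(-7.4423)*max(|-7.4423| - 0.51, 0) = -6.9323
prox(-1.2947) = sign(-1.2947)*max(|-1.2947| - 0.51, 0) = -0.7847
prox(2.0925) = sign(2.0925)*max(|2.0925| - 0.51, 0) = 1.5825
prox(x) = [3.4693, -6.9323, -0.7847, 1.5825]
||prox(x)||_1 = 3.4693 + 6.9323 + 0.7847 + 1.5825 = 12.7688


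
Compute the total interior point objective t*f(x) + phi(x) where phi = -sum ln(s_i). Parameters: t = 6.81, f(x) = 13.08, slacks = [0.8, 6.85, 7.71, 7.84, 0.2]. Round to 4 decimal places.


Step 1: Compute log-barrier.
ln values: [-0.2231, 1.9242, 2.0425, 2.0592, -1.6094]
phi = -(-0.2231 + 1.9242 + 2.0425 + 2.0592 - 1.6094) = -4.1934
Step 2: Compute augmented objective.
t*f(x) = 6.81*13.08 = 89.0748
Total = 89.0748 - 4.1934 = 84.8814


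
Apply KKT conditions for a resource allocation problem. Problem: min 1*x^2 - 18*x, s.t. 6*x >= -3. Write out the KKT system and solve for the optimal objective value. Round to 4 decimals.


Step 1: Try lambda = 0 (constraint inactive).
Stationarity: 2*1*x - 18 = 0
x* = 18/(2*1) = 9.0
Check constraint: 6*9.0 = 54.0 >= -3 -- satisfied.
Step 2: Compute optimal value.
f(x*) = 1*9.0^2 - 18*9.0 = -81.0


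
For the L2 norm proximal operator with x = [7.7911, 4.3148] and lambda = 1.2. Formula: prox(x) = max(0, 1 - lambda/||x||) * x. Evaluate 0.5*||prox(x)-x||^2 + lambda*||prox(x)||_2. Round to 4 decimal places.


Step 1: Compute ||x||.
||x|| = 8.9061
Step 2: Compute scaling factor.
scale = max(0, 1 - 1.2/8.9061) = 0.8653
Step 3: prox(x) = [6.7413, 3.7334]
||prox(x)|| = 7.7061
Step 4: Proximal objective.
0.5*||prox-x||^2 = 0.72
lambda*||prox|| = 9.2473
Total = 9.9673


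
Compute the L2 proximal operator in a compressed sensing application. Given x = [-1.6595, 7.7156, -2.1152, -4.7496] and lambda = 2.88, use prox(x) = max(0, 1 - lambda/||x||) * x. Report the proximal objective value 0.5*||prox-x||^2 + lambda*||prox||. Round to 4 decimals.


Step 1: Compute ||x||.
||x|| = 9.4508
Step 2: Compute scaling factor.
scale = max(0, 1 - 2.88/9.4508) = 0.6953
Step 3: prox(x) = [-1.1538, 5.3644, -1.4706, -3.3022]
||prox(x)|| = 6.5708
Step 4: Proximal objective.
0.5*||prox-x||^2 = 4.1472
lambda*||prox|| = 18.9239
Total = 23.071


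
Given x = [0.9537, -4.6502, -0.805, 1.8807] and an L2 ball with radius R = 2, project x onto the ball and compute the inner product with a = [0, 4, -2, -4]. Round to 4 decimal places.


Step 1: Compute ||x|| (intermediates to 6 decimals).
||x|| = sqrt(0.9537^2 + (-4.6502)^2 + (-0.805)^2 + 1.8807^2) = 5.169039
Step 2: Project.
Since ||x|| > R, scale = R/||x|| = 2/5.169039 = 0.386919, proj(x) = scale * x
proj(x) = [0.369005, -1.799251, -0.31147, 0.727679]
Step 3: Dot product.
a^T * proj(x) = 0*0.369005 + 4*(-1.799251) - 2*(-0.31147) - 4*0.727679 = -9.4848


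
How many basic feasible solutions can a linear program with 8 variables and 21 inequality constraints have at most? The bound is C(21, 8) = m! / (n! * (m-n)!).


Each vertex corresponds to some choice of n active constraints out of m, so the number of vertices is at most C(m, n) = m! / (n!(m-n)!).
m = 21, n = 8
Numerator: 21 * 20 * 19 * 18 * 17 * 16 * 15 * 14
Denominator: 8! = 40320
C(21, 8) = 203490


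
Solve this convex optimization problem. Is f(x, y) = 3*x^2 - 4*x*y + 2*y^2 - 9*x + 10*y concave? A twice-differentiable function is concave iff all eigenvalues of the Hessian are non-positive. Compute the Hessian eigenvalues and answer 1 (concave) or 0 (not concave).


The Hessian of f(x,y) = 3*x^2 - 4*x*y + 2*y^2 - 9*x + 10*y is:
H = [[6, -4], [-4, 4]]
Trace = 6 + 4 = 10
Determinant = 6*4 - (-4)^2 = 8
Discriminant = (10)^2 - 4*8 = 68.0
Eigenvalues: lambda_1 = 0.8769, lambda_2 = 9.1231
The function is not concave.

0


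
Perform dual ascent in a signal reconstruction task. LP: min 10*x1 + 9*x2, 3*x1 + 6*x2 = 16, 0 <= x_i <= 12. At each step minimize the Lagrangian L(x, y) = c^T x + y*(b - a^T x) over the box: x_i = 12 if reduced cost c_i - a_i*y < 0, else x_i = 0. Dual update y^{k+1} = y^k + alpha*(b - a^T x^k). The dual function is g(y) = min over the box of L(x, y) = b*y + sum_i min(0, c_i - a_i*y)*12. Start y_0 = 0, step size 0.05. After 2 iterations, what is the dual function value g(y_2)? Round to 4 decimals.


Dual ascent for LP: min 10*x1 + 9*x2, 3*x1 + 6*x2 = 16, 0 <= x_i <= 12
Step 1: y^k = 0.0, reduced costs: (10.0, 9.0)
  x^k = (0.0, 0.0), subgradient = b - a^T x = 16.0
  y^{k+1} = 0.0 + 0.05*16.0 = 0.8
Step 2: y^k = 0.8, reduced costs: (7.6, 4.2)
  x^k = (0.0, 0.0), subgradient = b - a^T x = 16.0
  y^{k+1} = 0.8 + 0.05*16.0 = 1.6
Dual objective at y_2 = 1.6: reduced costs (5.2, -0.6), box minimizer x = (0.0, 12.0)
g(y_2) = b*y + (c1 - a1*y)*x1 + (c2 - a2*y)*x2 = 16*1.6 + 5.2*0.0 + (-0.6)*12.0 = 25.6 + 0.0 - 7.2 = 18.4


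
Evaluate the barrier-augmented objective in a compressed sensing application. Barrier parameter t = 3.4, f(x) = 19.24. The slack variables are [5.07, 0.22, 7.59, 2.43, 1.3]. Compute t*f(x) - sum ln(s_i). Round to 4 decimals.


Step 1: Compute log-barrier.
ln values: [1.6233, -1.5141, 2.0268, 0.8879, 0.2624]
phi = -(1.6233 - 1.5141 + 2.0268 + 0.8879 + 0.2624) = -3.2863
Step 2: Compute augmented objective.
t*f(x) = 3.4*19.24 = 65.416
Total = 65.416 - 3.2863 = 62.1297


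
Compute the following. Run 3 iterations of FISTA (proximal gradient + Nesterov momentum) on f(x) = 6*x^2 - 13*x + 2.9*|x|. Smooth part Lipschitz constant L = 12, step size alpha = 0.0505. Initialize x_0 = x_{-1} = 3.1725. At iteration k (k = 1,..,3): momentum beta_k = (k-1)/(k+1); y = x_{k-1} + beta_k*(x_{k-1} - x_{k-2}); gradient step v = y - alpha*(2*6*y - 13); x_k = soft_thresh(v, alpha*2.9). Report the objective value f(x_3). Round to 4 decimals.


FISTA on f(x) = 6*x^2 - 13*x + 2.9*|x|
L = 12, alpha = 0.0505
Iteration 1: beta = 0.0, y = 3.1725 + 0.0*(3.1725 - 3.1725) = 3.1725
  grad(y) = 25.07, v = y - alpha*grad = 1.9065
  prox(v) = soft_thresh(1.9065, 0.1465) = 1.76
Iteration 2: beta = 0.3333, y = 1.76 + 0.3333*(1.76 - 3.1725) = 1.2892
  grad(y) = 2.4702, v = y - alpha*grad = 1.1644
  prox(v) = soft_thresh(1.1644, 0.1465) = 1.018
Iteration 3: beta = 0.5, y = 1.018 + 0.5*(1.018 - 1.76) = 0.647
  grad(y) = -5.2363, v = y - alpha*grad = 0.9114
  prox(v) = soft_thresh(0.9114, 0.1465) = 0.765
f(x_3) = 6*0.765^2 - 13*0.765 + 2.9*|0.765| = -4.2151


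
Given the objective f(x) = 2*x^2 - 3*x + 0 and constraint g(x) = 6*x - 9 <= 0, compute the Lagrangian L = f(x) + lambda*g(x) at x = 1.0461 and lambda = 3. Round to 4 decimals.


Step 1: Evaluate f(x).
f(1.0461) = 2*1.0461^2 - 3*1.0461 + 0 = -0.9496
Step 2: Evaluate g(x).
g(1.0461) = 6*1.0461 - 9 = -2.7234
Step 3: Compute Lagrangian.
L = -0.9496 + 3*-2.7234 = -9.1198


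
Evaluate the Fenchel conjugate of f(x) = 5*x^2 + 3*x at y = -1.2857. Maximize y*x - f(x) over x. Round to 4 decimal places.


f*(y) = sup_x {y*x - a*x^2 - b*x} = sup_x {(y-b)*x - a*x^2}
FOC: (y - b) - 2a*x = 0 => x* = (y - b)/(2a)
x* = (-1.2857 - 3)/(2*5) = -0.4286
f*(-1.2857) = (y-b)^2/(4a) = (-1.2857 - 3)^2/(4*5)
= 18.3672/20 = 0.9184


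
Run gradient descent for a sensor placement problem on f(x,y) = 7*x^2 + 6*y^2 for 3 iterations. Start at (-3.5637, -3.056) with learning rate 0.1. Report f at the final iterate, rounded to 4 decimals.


Gradient descent on f(x,y) = 7*x^2 + 6*y^2.
Starting point: (-3.5637, -3.056), alpha = 0.1
Step 1: grad_x = 2*7*-3.5637 = -49.8918, grad_y = 2*6*-3.056 = -36.672
  x_1 = -3.5637 - 0.1*-49.8918 = 1.4255
  y_1 = -3.056 - 0.1*-36.672 = 0.6112
Step 2: grad_x = 2*7*1.4255 = 19.9567, grad_y = 2*6*0.6112 = 7.3344
  x_2 = 1.4255 - 0.1*19.9567 = -0.5702
  y_2 = 0.6112 - 0.1*7.3344 = -0.1222
Step 3: grad_x = 2*7*-0.5702 = -7.9827, grad_y = 2*6*-0.1222 = -1.4669
  x_3 = -0.5702 - 0.1*-7.9827 = 0.2281
  y_3 = -0.1222 - 0.1*-1.4669 = 0.0244
f(0.2281, 0.0244) = 7*0.2281^2 + 6*0.0244^2 = 0.3677


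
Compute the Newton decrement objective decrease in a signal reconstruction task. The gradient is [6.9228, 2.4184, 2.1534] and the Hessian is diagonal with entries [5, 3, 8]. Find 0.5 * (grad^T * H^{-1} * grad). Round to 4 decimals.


Step 1: H is diagonal, so H^(-1) * g = [1.3846, 0.8061, 0.2692].
Step 2: g^T H^(-1) g = sum_i g_i^2 / H_ii
  = (6.9228)^2/5 + (2.4184)^2/3 + (2.1534)^2/8
  = 9.585 + 1.9496 + 0.5796 = 12.1142
Step 3: Objective decrease = 0.5 * g^T H^(-1) g = 6.0571


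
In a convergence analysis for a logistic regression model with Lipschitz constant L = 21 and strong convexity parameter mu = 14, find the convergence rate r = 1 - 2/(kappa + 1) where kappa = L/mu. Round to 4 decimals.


Step 1: Compute the condition number.
kappa = L/mu = 21/14 = 1.5
Step 2: Compute the convergence rate.
r = 1 - 2/(kappa + 1) = 1 - 2*mu/(L + mu) = (L - mu)/(L + mu) = 7/35 = 0.2


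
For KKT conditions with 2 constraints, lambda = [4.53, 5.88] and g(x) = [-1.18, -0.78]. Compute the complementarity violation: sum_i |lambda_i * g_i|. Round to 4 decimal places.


KKT complementary slackness check:
lambda_1 * g_1 = 4.53 * -1.18 = -5.3454
lambda_2 * g_2 = 5.88 * -0.78 = -4.5864
Total violation = 5.3454 + 4.5864 = 9.9318


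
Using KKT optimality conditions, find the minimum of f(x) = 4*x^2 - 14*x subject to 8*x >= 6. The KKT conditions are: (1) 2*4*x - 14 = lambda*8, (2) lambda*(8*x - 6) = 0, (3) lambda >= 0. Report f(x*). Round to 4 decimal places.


Step 1: Try lambda = 0 (constraint inactive).
Stationarity: 2*4*x - 14 = 0
x* = 14/(2*4) = 1.75
Check constraint: 8*1.75 = 14.0 >= 6 -- satisfied.
Step 2: Compute optimal value.
f(x*) = 4*1.75^2 - 14*1.75 = -12.25


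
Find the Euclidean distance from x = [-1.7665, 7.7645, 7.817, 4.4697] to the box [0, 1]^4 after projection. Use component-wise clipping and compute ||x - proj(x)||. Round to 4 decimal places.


Project each component onto [0, 1].
clip(-1.7665) = 0.0, clip(7.7645) = 1.0, clip(7.817) = 1.0, clip(4.4697) = 1.0
Projection = [0.0, 1.0, 1.0, 1.0]
Squared diffs: [3.1205, 45.7585, 46.4715, 12.0388]
Distance = sqrt(107.3893) = 10.3629


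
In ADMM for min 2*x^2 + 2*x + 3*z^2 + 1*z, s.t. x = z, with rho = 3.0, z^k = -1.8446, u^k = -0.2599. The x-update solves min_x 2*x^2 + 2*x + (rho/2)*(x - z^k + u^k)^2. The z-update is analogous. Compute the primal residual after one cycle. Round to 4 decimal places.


ADMM iteration with rho = 3.0, z^k = -1.8446, u^k = -0.2599
Step 1: x-update.
Minimize 2*x^2 + 2*x + (3.0/2)*(x + 1.8446 - 0.2599)^2
FOC: (2*2 + 3.0)*x = -2 + 3.0*(-1.8446 + 0.2599)
x^{k+1} = -0.9649
Step 2: z-update.
Minimize 3*z^2 + 1*z + (3.0/2)*(-0.9649 - z - 0.2599)^2
FOC: (2*3 + 3.0)*z = -1 + 3.0*(-0.9649 - 0.2599)
z^{k+1} = -0.5194
Step 3: u-update.
u^{k+1} = -0.2599 - 0.9649 + 0.5194 = -0.7054
Step 4: Primal residual = |-0.9649 + 0.5194| = 0.4455


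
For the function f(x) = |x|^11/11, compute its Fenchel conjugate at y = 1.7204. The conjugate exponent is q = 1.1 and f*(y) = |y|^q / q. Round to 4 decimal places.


The conjugate exponent q satisfies 1/p + 1/q = 1.
p = 11, so q = 11/(11 - 1) = 1.1
|y|^q = 1.7204^1.1 = 1.8163
f*(1.7204) = 1.8163 / 1.1 = 1.6512


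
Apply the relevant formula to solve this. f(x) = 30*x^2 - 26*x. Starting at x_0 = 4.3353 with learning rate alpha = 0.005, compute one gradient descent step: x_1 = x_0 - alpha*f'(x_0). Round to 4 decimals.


We compute the gradient at x_0 and apply the update.
f'(x) = 60*x - 26
f'(4.3353) = 60*4.3353 - 26 = 234.118
x_1 = 4.3353 - 0.005*234.118 = 3.1647


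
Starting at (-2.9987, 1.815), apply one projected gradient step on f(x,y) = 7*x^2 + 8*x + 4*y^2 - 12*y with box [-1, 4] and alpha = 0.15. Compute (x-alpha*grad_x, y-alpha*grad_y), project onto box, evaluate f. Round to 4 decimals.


Step 1: Compute gradient at (-2.9987, 1.815).
grad_x = 2*7*-2.9987 + 8 = -33.9818
grad_y = 2*4*1.815 - 12 = 2.52
Step 2: Gradient step.
x_raw = -2.9987 - 0.15*-33.9818 = 2.0986
y_raw = 1.815 - 0.15*2.52 = 1.437
Step 3: Project onto [-1, 4].
x_proj = clip(2.0986) = 2.0986
y_proj = clip(1.437) = 1.437
Step 4: Evaluate f.
f(2.0986, 1.437) = 38.6324


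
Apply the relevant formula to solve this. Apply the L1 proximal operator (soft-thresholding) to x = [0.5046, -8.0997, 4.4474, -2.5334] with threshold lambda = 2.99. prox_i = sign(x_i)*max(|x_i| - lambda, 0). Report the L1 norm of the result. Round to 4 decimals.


Soft-thresholding with lambda = 2.99:
prox(0.5046) = sign(0.5046)*max(|0.5046| - 2.99, 0) = 0.0
prox(-8.0997) = sign(-8.0997)*max(|-8.0997| - 2.99, 0) = -5.1097
prox(4.4474) = sign(4.4474)*max(|4.4474| - 2.99, 0) = 1.4574
prox(-2.5334) = sign(-2.5334)*max(|-2.5334| - 2.99, 0) = 0.0
prox(x) = [0.0, -5.1097, 1.4574, 0.0]
||prox(x)||_1 = 0.0 + 5.1097 + 1.4574 + 0.0 = 6.5671


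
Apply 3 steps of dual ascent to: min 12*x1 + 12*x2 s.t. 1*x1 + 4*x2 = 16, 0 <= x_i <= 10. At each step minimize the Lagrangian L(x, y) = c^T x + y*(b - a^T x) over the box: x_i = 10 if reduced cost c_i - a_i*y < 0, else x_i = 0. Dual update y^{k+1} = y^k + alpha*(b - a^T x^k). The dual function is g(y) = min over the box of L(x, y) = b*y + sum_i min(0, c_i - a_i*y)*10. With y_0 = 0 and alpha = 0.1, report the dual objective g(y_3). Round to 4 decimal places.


Dual ascent for LP: min 12*x1 + 12*x2, 1*x1 + 4*x2 = 16, 0 <= x_i <= 10
Step 1: y^k = 0.0, reduced costs: (12.0, 12.0)
  x^k = (0.0, 0.0), subgradient = b - a^T x = 16.0
  y^{k+1} = 0.0 + 0.1*16.0 = 1.6
Step 2: y^k = 1.6, reduced costs: (10.4, 5.6)
  x^k = (0.0, 0.0), subgradient = b - a^T x = 16.0
  y^{k+1} = 1.6 + 0.1*16.0 = 3.2
Step 3: y^k = 3.2, reduced costs: (8.8, -0.8)
  x^k = (0.0, 10.0), subgradient = b - a^T x = -24.0
  y^{k+1} = 3.2 + 0.1*-24.0 = 0.8
Dual objective at y_3 = 0.8: reduced costs (11.2, 8.8), box minimizer x = (0.0, 0.0)
g(y_3) = b*y + (c1 - a1*y)*x1 + (c2 - a2*y)*x2 = 16*0.8 + 11.2*0.0 + 8.8*0.0 = 12.8 + 0.0 + 0.0 = 12.8


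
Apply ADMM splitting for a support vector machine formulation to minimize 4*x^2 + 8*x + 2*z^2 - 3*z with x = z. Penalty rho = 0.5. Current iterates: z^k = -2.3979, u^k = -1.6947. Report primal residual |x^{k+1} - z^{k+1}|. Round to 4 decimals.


ADMM iteration with rho = 0.5, z^k = -2.3979, u^k = -1.6947
Step 1: x-update.
Minimize 4*x^2 + 8*x + (0.5/2)*(x + 2.3979 - 1.6947)^2
FOC: (2*4 + 0.5)*x = -8 + 0.5*(-2.3979 + 1.6947)
x^{k+1} = -0.9825
Step 2: z-update.
Minimize 2*z^2 - 3*z + (0.5/2)*(-0.9825 - z - 1.6947)^2
FOC: (2*2 + 0.5)*z = 3 + 0.5*(-0.9825 - 1.6947)
z^{k+1} = 0.3692
Step 3: u-update.
u^{k+1} = -1.6947 - 0.9825 - 0.3692 = -3.0464
Step 4: Primal residual = |-0.9825 - 0.3692| = 1.3517


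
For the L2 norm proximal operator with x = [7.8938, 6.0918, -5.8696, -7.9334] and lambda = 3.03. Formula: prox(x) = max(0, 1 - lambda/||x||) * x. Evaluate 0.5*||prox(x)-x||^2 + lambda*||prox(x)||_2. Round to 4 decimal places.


Step 1: Compute ||x||.
||x|| = 14.029
Step 2: Compute scaling factor.
scale = max(0, 1 - 3.03/14.029) = 0.784
Step 3: prox(x) = [6.1889, 4.7761, -4.6019, -6.2199]
||prox(x)|| = 10.999
Step 4: Proximal objective.
0.5*||prox-x||^2 = 4.5905
lambda*||prox|| = 33.327
Total = 37.9175


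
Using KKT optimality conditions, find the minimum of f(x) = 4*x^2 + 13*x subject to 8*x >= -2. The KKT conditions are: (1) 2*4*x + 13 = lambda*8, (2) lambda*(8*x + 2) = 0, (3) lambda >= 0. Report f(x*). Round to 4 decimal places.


Step 1: Try lambda = 0 (constraint inactive).
x_unc = -13/(2*4) = -1.625
Check: 8*-1.625 = -13.0 < -2 -- violated!
Step 2: Constraint must be active: 8*x = -2
x* = -2/8 = -0.25
lambda = (2*4*(-0.25) + 13)/8 = 1.375
Step 3: Compute optimal value.
f(x*) = 4*(-0.25)^2 + 13*(-0.25) = -3.0


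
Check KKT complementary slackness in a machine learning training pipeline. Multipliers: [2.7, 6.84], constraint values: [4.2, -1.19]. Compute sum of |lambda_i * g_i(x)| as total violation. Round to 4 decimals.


KKT complementary slackness check:
lambda_1 * g_1 = 2.7 * 4.2 = 11.34
lambda_2 * g_2 = 6.84 * -1.19 = -8.1396
Total violation = 11.34 + 8.1396 = 19.4796


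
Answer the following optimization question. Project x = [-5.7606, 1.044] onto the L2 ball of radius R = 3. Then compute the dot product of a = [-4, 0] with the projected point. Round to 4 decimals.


Step 1: Compute ||x|| (intermediates to 6 decimals).
||x|| = sqrt((-5.7606)^2 + 1.044^2) = 5.854438
Step 2: Project.
Since ||x|| > R, scale = R/||x|| = 3/5.854438 = 0.512432, proj(x) = scale * x
proj(x) = [-2.951916, 0.534979]
Step 3: Dot product.
a^T * proj(x) = -4*(-2.951916) + 0*0.534979 = 11.8077


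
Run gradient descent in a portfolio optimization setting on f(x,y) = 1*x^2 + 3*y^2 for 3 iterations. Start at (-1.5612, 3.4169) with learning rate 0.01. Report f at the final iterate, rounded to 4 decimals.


Gradient descent on f(x,y) = 1*x^2 + 3*y^2.
Starting point: (-1.5612, 3.4169), alpha = 0.01
Step 1: grad_x = 2*1*-1.5612 = -3.1224, grad_y = 2*3*3.4169 = 20.5014
  x_1 = -1.5612 - 0.01*-3.1224 = -1.53
  y_1 = 3.4169 - 0.01*20.5014 = 3.2119
Step 2: grad_x = 2*1*-1.53 = -3.06, grad_y = 2*3*3.2119 = 19.2713
  x_2 = -1.53 - 0.01*-3.06 = -1.4994
  y_2 = 3.2119 - 0.01*19.2713 = 3.0192
Step 3: grad_x = 2*1*-1.4994 = -2.9988, grad_y = 2*3*3.0192 = 18.115
  x_3 = -1.4994 - 0.01*-2.9988 = -1.4694
  y_3 = 3.0192 - 0.01*18.115 = 2.838
f(-1.4694, 2.838) = 1*(-1.4694)^2 + 3*2.838^2 = 26.3222


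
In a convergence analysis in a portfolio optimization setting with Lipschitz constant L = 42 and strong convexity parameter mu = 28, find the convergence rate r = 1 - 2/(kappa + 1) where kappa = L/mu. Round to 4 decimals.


Step 1: Compute the condition number.
kappa = L/mu = 42/28 = 1.5
Step 2: Compute the convergence rate.
r = 1 - 2/(kappa + 1) = 1 - 2*mu/(L + mu) = (L - mu)/(L + mu) = 14/70 = 0.2


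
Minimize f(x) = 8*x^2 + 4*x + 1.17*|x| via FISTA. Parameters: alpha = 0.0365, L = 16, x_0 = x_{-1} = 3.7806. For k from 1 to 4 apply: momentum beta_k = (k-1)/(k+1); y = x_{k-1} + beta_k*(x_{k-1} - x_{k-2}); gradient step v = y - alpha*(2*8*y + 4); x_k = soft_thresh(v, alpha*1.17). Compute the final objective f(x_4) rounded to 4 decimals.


FISTA on f(x) = 8*x^2 + 4*x + 1.17*|x|
L = 16, alpha = 0.0365
Iteration 1: beta = 0.0, y = 3.7806 + 0.0*(3.7806 - 3.7806) = 3.7806
  grad(y) = 64.4896, v = y - alpha*grad = 1.4267
  prox(v) = soft_thresh(1.4267, 0.0427) = 1.384
Iteration 2: beta = 0.3333, y = 1.384 + 0.3333*(1.384 - 3.7806) = 0.5852
  grad(y) = 13.3627, v = y - alpha*grad = 0.0974
  prox(v) = soft_thresh(0.0974, 0.0427) = 0.0547
Iteration 3: beta = 0.5, y = 0.0547 + 0.5*(0.0547 - 1.384) = -0.6099
  grad(y) = -5.7588, v = y - alpha*grad = -0.3997
  prox(v) = soft_thresh(-0.3997, 0.0427) = -0.357
Iteration 4: beta = 0.6, y = -0.357 + 0.6*(-0.357 - 0.0547) = -0.6041
  grad(y) = -5.6652, v = y - alpha*grad = -0.3973
  prox(v) = soft_thresh(-0.3973, 0.0427) = -0.3546
f(x_4) = 8*(-0.3546)^2 + 4*(-0.3546) + 1.17*|-0.3546| = 0.0024


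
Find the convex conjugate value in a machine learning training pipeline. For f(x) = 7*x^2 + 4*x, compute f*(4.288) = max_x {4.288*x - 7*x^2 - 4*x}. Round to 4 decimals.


f*(y) = sup_x {y*x - a*x^2 - b*x} = sup_x {(y-b)*x - a*x^2}
FOC: (y - b) - 2a*x = 0 => x* = (y - b)/(2a)
x* = (4.288 - 4)/(2*7) = 0.0206
f*(4.288) = (y-b)^2/(4a) = (4.288 - 4)^2/(4*7)
= 0.0829/28 = 0.003


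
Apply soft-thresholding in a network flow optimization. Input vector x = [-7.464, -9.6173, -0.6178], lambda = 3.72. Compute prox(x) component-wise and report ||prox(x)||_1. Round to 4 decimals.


Soft-thresholding with lambda = 3.72:
prox(-7.464) = sign(-7.464)*max(|-7.464| - 3.72, 0) = -3.744
prox(-9.6173) = sign(-9.6173)*max(|-9.6173| - 3.72, 0) = -5.8973
prox(-0.6178) = sign(-0.6178)*max(|-0.6178| - 3.72, 0) = 0.0
prox(x) = [-3.744, -5.8973, 0.0]
||prox(x)||_1 = 3.744 + 5.8973 + 0.0 = 9.6413


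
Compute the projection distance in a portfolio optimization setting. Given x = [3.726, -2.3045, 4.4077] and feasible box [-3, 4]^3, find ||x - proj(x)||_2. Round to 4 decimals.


Project each component onto [-3, 4].
clip(3.726) = 3.726, clip(-2.3045) = -2.3045, clip(4.4077) = 4.0
Projection = [3.726, -2.3045, 4.0]
Squared diffs: [0.0, 0.0, 0.1662]
Distance = sqrt(0.1662) = 0.4077


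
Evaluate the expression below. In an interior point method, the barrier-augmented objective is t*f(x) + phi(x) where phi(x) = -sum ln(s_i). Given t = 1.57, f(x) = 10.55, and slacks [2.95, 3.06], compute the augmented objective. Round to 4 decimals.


Step 1: Compute log-barrier.
ln values: [1.0818, 1.1184]
phi = -(1.0818 + 1.1184) = -2.2002
Step 2: Compute augmented objective.
t*f(x) = 1.57*10.55 = 16.5635
Total = 16.5635 - 2.2002 = 14.3633


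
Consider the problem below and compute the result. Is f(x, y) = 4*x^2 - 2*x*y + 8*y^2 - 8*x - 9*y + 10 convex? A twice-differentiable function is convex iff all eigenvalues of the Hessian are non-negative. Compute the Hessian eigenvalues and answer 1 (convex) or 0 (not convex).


The Hessian of f(x,y) = 4*x^2 - 2*x*y + 8*y^2 - 8*x - 9*y + 10 is:
H = [[8, -2], [-2, 16]]
Trace = 8 + 16 = 24
Determinant = 8*16 - (-2)^2 = 124
Discriminant = (24)^2 - 4*124 = 80.0
Eigenvalues: lambda_1 = 7.5279, lambda_2 = 16.4721
The function is convex.

1


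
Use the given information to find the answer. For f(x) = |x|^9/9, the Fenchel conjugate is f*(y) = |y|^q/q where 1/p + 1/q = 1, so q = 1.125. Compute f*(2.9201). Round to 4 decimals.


The conjugate exponent q satisfies 1/p + 1/q = 1.
p = 9, so q = 9/(9 - 1) = 1.125
|y|^q = 2.9201^1.125 = 3.3387
f*(2.9201) = 3.3387 / 1.125 = 2.9677


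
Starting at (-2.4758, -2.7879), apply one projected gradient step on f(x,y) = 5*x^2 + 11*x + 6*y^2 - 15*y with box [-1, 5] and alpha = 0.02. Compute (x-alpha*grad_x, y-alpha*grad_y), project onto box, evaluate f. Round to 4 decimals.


Step 1: Compute gradient at (-2.4758, -2.7879).
grad_x = 2*5*-2.4758 + 11 = -13.758
grad_y = 2*6*-2.7879 - 15 = -48.4548
Step 2: Gradient step.
x_raw = -2.4758 - 0.02*-13.758 = -2.2006
y_raw = -2.7879 - 0.02*-48.4548 = -1.8188
Step 3: Project onto [-1, 5].
x_proj = clip(-2.2006) = -1.0
y_proj = clip(-1.8188) = -1.0
Step 4: Evaluate f.
f(-1.0, -1.0) = 15.0


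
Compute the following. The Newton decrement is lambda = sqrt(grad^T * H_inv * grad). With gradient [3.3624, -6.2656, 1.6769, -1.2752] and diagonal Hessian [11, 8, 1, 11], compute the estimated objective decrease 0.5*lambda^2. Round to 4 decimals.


Step 1: H is diagonal, so H^(-1) * g = [0.3057, -0.7832, 1.6769, -0.1159].
Step 2: g^T H^(-1) g = sum_i g_i^2 / H_ii
  = (3.3624)^2/11 + (-6.2656)^2/8 + (1.6769)^2/1 + (-1.2752)^2/11
  = 1.0278 + 4.9072 + 2.812 + 0.1478 = 8.8948
Step 3: Objective decrease = 0.5 * g^T H^(-1) g = 4.4474


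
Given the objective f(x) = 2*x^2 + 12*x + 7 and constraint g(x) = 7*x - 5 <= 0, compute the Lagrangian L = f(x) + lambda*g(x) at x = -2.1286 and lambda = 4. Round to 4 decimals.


Step 1: Evaluate f(x).
f(-2.1286) = 2*(-2.1286)^2 + 12*(-2.1286) + 7 = -9.4813
Step 2: Evaluate g(x).
g(-2.1286) = 7*-2.1286 - 5 = -19.9002
Step 3: Compute Lagrangian.
L = -9.4813 + 4*-19.9002 = -89.0821


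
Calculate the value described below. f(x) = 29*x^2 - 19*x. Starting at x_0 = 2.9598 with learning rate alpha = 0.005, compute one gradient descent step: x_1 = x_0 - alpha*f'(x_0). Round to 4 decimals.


We compute the gradient at x_0 and apply the update.
f'(x) = 58*x - 19
f'(2.9598) = 58*2.9598 - 19 = 152.6684
x_1 = 2.9598 - 0.005*152.6684 = 2.1965


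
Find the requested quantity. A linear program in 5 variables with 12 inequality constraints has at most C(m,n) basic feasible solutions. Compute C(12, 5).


Each vertex corresponds to some choice of n active constraints out of m, so the number of vertices is at most C(m, n) = m! / (n!(m-n)!).
m = 12, n = 5
Numerator: 12 * 11 * 10 * 9 * 8
Denominator: 5! = 120
C(12, 5) = 792


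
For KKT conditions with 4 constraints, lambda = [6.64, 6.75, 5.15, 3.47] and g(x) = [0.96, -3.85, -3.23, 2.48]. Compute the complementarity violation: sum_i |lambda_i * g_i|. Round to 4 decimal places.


KKT complementary slackness check:
lambda_1 * g_1 = 6.64 * 0.96 = 6.3744
lambda_2 * g_2 = 6.75 * -3.85 = -25.9875
lambda_3 * g_3 = 5.15 * -3.23 = -16.6345
lambda_4 * g_4 = 3.47 * 2.48 = 8.6056
Total violation = 6.3744 + 25.9875 + 16.6345 + 8.6056 = 57.602


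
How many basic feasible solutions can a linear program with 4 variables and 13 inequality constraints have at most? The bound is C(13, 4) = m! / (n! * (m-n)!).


Each vertex corresponds to some choice of n active constraints out of m, so the number of vertices is at most C(m, n) = m! / (n!(m-n)!).
m = 13, n = 4
Numerator: 13 * 12 * 11 * 10
Denominator: 4! = 24
C(13, 4) = 715


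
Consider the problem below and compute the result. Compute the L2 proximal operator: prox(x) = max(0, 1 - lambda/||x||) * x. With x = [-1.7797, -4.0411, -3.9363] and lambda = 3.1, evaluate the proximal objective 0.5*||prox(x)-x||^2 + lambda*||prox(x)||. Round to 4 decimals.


Step 1: Compute ||x||.
||x|| = 5.9154
Step 2: Compute scaling factor.
scale = max(0, 1 - 3.1/5.9154) = 0.4759
Step 3: prox(x) = [-0.847, -1.9233, -1.8735]
||prox(x)|| = 2.8154
Step 4: Proximal objective.
0.5*||prox-x||^2 = 4.805
lambda*||prox|| = 8.7277
Total = 13.5328


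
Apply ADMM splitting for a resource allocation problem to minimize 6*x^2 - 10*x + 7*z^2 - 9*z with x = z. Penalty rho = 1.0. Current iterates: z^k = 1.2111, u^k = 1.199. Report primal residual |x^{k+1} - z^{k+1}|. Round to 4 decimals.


ADMM iteration with rho = 1.0, z^k = 1.2111, u^k = 1.199
Step 1: x-update.
Minimize 6*x^2 - 10*x + (1.0/2)*(x - 1.2111 + 1.199)^2
FOC: (2*6 + 1.0)*x = 10 + 1.0*(1.2111 - 1.199)
x^{k+1} = 0.7702
Step 2: z-update.
Minimize 7*z^2 - 9*z + (1.0/2)*(0.7702 - z + 1.199)^2
FOC: (2*7 + 1.0)*z = 9 + 1.0*(0.7702 + 1.199)
z^{k+1} = 0.7313
Step 3: u-update.
u^{k+1} = 1.199 + 0.7702 - 0.7313 = 1.2379
Step 4: Primal residual = |0.7702 - 0.7313| = 0.0389


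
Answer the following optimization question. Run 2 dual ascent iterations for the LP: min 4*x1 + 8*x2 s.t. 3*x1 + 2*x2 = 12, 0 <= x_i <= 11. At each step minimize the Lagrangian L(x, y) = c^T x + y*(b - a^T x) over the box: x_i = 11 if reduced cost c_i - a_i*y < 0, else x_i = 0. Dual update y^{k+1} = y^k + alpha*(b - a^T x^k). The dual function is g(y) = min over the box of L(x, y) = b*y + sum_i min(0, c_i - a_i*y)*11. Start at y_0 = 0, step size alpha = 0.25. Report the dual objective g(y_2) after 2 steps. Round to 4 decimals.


Dual ascent for LP: min 4*x1 + 8*x2, 3*x1 + 2*x2 = 12, 0 <= x_i <= 11
Step 1: y^k = 0.0, reduced costs: (4.0, 8.0)
  x^k = (0.0, 0.0), subgradient = b - a^T x = 12.0
  y^{k+1} = 0.0 + 0.25*12.0 = 3.0
Step 2: y^k = 3.0, reduced costs: (-5.0, 2.0)
  x^k = (11.0, 0.0), subgradient = b - a^T x = -21.0
  y^{k+1} = 3.0 + 0.25*-21.0 = -2.25
Dual objective at y_2 = -2.25: reduced costs (10.75, 12.5), box minimizer x = (0.0, 0.0)
g(y_2) = b*y + (c1 - a1*y)*x1 + (c2 - a2*y)*x2 = 12*(-2.25) + 10.75*0.0 + 12.5*0.0 = -27.0 + 0.0 + 0.0 = -27.0
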